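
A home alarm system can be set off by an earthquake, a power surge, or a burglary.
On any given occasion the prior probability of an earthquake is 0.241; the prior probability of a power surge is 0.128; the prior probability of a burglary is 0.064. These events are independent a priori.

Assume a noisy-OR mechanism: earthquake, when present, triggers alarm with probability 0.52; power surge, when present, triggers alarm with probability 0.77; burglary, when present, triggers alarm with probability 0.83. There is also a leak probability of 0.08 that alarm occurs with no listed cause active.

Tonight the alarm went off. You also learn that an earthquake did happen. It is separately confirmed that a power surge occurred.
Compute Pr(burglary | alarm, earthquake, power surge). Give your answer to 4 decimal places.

Pr(burglary | alarm, earthquake, power surge) ≈ 0.0696

Under noisy-OR, P(alarm | causes) = 1 − (1−0.08)·∏(1−qᵢ) over the active causes.
For the numerator, keep only burglary=true terms: 0.982733·0.064 = 0.062895
Normalizer over all consistent configurations: 0.898432·0.936 + 0.982733·0.064 = 0.903827
Posterior = 0.062895 / 0.903827 ≈ 0.0696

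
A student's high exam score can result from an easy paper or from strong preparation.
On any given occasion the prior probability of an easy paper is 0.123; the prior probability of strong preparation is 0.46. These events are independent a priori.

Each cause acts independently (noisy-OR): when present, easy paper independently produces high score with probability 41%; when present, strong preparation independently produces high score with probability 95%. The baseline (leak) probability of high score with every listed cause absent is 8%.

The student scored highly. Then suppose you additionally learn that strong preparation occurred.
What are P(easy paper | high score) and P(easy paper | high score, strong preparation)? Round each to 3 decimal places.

Under noisy-OR, P(high score | causes) = 1 − (1−0.08)·∏(1−qᵢ) over the active causes.
P(high score) = 0.08·0.877·0.54 + 0.954·0.877·0.46 + 0.4572·0.123·0.54 + 0.97286·0.123·0.46 = 0.037886 + 0.384863 + 0.030367 + 0.055044 = 0.508160
The easy paper-present share is 0.030367 + 0.055044 = 0.085411.
Hence the posterior is 0.085411/0.508160 ≈ 0.168.

Now condition on the additional information:
Sum P(high score|·) weighted by the priors over both values of easy paper:
  P(high score | strong preparation) = 0.954*0.877 + 0.97286*0.123
        = 0.836658 + 0.119662 = 0.956320
The terms with easy paper present sum to 0.119662, so
  P(easy paper | high score, strong preparation) = 0.119662 / 0.956320 ≈ 0.125

P(easy paper | high score) ≈ 0.168; P(easy paper | high score, strong preparation) ≈ 0.125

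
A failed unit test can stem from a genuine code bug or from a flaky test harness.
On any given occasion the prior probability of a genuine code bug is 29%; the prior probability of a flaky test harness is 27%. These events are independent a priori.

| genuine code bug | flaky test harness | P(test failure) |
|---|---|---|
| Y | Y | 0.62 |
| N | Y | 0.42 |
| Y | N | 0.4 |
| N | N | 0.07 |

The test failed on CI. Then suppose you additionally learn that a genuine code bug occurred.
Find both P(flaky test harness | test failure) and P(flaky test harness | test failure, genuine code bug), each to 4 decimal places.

P(test failure) = 0.07×0.71×0.73 + 0.42×0.71×0.27 + 0.4×0.29×0.73 + 0.62×0.29×0.27 = 0.036281 + 0.080514 + 0.084680 + 0.048546 = 0.250021
Restricting to configurations with flaky test harness present: 0.080514 + 0.048546 = 0.129060.
So P(flaky test harness | test failure) = 0.129060/0.250021 ≈ 0.5162.

Now condition on the additional information:
P(test failure | genuine code bug) = 0.4·0.73 + 0.62·0.27 = 0.292000 + 0.167400 = 0.459400
Of this, 0.167400 comes from 0.62·0.27 (the flaky test harness=true cases).
P(flaky test harness | test failure, genuine code bug) = 0.167400 / 0.459400 ≈ 0.3644

P(flaky test harness | test failure) ≈ 0.5162; P(flaky test harness | test failure, genuine code bug) ≈ 0.3644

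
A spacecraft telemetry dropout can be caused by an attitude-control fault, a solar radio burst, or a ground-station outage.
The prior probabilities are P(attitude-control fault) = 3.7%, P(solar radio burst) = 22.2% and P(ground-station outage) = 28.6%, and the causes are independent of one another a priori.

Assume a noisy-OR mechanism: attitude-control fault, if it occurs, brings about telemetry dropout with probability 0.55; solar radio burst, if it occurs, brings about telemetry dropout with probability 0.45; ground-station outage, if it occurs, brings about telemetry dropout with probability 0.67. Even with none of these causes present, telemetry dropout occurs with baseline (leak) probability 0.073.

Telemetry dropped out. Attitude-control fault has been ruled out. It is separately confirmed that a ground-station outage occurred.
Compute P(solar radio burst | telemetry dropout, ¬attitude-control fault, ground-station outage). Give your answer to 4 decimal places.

P(solar radio burst | telemetry dropout, ¬attitude-control fault, ground-station outage) ≈ 0.2548

Under noisy-OR, P(telemetry dropout | causes) = 1 − (1−0.073)·∏(1−qᵢ) over the active causes.
By total probability over both values of solar radio burst:
  P(telemetry dropout | ¬attitude-control fault, ground-station outage) = 0.69409×0.778 + 0.83175×0.222
        = 0.540002 + 0.184648 = 0.724650
The terms with solar radio burst present sum to 0.184648, so
  P(solar radio burst | telemetry dropout, ¬attitude-control fault, ground-station outage) = 0.184648 / 0.724650 ≈ 0.2548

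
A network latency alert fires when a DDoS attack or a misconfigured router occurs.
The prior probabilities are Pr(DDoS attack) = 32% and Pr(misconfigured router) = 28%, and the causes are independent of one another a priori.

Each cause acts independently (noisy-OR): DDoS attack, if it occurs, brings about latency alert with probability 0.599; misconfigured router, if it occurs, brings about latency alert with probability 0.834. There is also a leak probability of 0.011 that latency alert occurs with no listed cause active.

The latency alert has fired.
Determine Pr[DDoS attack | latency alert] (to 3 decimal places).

Under noisy-OR, P(latency alert | causes) = 1 − (1−0.011)·∏(1−qᵢ) over the active causes.
Enumerate the 4 (DDoS attack, misconfigured router) configurations and weight by the priors:
  P(latency alert) = 0.011·0.68·0.72 + 0.835826·0.68·0.28 + 0.603411·0.32·0.72 + 0.934166·0.32·0.28
        = 0.005386 + 0.159141 + 0.139026 + 0.083701 = 0.387254
Keeping only the DDoS attack-present terms gives 0.222727, so
  P(DDoS attack | latency alert) = 0.222727 / 0.387254 ≈ 0.575

Pr[DDoS attack | latency alert] ≈ 0.575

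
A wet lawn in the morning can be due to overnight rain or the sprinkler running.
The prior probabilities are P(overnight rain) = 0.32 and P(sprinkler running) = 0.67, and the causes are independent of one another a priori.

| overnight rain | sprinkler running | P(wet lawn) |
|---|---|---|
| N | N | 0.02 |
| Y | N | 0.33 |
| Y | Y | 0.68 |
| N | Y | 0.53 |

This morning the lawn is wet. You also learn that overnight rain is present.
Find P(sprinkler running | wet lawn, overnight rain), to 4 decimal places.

P(sprinkler running | wet lawn, overnight rain) ≈ 0.8071

Weight on sprinkler running=true, given the evidence: 0.68·0.67 = 0.455600
Denominator P(wet lawn | overnight rain): 0.33·0.33 + 0.68·0.67 = 0.564500
Posterior = 0.455600 / 0.564500 ≈ 0.8071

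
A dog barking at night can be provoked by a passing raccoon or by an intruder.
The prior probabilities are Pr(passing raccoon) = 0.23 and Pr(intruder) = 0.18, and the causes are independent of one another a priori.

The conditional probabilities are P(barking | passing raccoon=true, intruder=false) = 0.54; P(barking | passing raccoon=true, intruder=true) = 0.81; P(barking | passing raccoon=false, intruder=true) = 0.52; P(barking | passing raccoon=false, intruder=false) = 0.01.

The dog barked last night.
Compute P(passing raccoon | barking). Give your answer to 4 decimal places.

P(passing raccoon | barking) ≈ 0.6333

Sum P(barking|·) weighted by the priors over the 4 (passing raccoon, intruder) configurations:
  P(barking) = 0.01*0.77*0.82 + 0.52*0.77*0.18 + 0.54*0.23*0.82 + 0.81*0.23*0.18
        = 0.006314 + 0.072072 + 0.101844 + 0.033534 = 0.213764
Configurations with passing raccoon contribute 0.135378, so
  P(passing raccoon | barking) = 0.135378 / 0.213764 ≈ 0.6333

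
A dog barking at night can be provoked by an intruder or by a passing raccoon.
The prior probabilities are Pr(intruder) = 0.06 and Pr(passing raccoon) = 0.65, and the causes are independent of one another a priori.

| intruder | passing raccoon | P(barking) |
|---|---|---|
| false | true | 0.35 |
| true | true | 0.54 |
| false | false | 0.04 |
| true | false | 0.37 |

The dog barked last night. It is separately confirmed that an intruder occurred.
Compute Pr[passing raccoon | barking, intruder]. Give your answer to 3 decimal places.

Pr[passing raccoon | barking, intruder] ≈ 0.730

Numerator (weight on configurations with passing raccoon): 0.54×0.65 = 0.351000
The normalizing constant is 0.37×0.35 + 0.54×0.65 = 0.480500
P(passing raccoon | barking, intruder) = 0.351000/0.480500 ≈ 0.730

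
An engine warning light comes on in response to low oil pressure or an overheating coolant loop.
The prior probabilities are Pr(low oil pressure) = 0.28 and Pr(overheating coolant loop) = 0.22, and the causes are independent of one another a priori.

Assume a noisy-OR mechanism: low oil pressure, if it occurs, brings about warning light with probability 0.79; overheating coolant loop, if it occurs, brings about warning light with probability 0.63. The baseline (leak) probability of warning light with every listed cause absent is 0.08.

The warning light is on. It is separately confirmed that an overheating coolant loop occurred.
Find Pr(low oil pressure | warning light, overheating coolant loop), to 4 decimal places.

Under noisy-OR, P(warning light | causes) = 1 − (1−0.08)·∏(1−qᵢ) over the active causes.
Numerator (weight on configurations with low oil pressure): 0.928516×0.28 = 0.259984
Denominator P(warning light | overheating coolant loop): 0.6596×0.72 + 0.928516×0.28 = 0.734896
P(low oil pressure | warning light, overheating coolant loop) = 0.259984/0.734896 ≈ 0.3538

Pr(low oil pressure | warning light, overheating coolant loop) ≈ 0.3538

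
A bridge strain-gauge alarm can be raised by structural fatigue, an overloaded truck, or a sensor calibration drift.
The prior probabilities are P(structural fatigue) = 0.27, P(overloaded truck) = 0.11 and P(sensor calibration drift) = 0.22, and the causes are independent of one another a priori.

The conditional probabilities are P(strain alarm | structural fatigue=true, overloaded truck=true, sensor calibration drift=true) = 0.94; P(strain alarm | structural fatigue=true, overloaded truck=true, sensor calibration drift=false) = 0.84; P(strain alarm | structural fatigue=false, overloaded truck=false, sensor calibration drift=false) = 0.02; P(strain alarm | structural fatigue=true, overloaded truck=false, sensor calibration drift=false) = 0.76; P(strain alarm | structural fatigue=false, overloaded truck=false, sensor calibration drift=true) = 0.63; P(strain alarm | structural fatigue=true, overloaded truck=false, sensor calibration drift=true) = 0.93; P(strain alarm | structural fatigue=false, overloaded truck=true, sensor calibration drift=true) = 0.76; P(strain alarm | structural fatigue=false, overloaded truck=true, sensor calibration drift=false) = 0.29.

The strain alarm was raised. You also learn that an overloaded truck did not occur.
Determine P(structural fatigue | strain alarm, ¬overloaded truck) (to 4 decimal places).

P(structural fatigue | strain alarm, ¬overloaded truck) ≈ 0.6567

Numerator (weight on configurations with structural fatigue): 0.160056 + 0.055242 = 0.215298
Denominator P(strain alarm | ¬overloaded truck): 0.02*0.73*0.78 + 0.63*0.73*0.22 + 0.76*0.27*0.78 + 0.93*0.27*0.22 = 0.327864
P(structural fatigue | strain alarm, ¬overloaded truck) = 0.215298/0.327864 ≈ 0.6567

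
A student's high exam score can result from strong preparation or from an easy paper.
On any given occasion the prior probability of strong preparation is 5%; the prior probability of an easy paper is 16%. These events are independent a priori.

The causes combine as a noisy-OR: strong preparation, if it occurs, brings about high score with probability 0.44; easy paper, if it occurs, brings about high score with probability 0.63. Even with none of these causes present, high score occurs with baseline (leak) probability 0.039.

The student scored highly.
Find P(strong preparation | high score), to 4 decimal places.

Under noisy-OR, P(high score | causes) = 1 − (1−0.039)·∏(1−qᵢ) over the active causes.
P(high score) = 0.039*0.95*0.84 + 0.64443*0.95*0.16 + 0.46184*0.05*0.84 + 0.800881*0.05*0.16 = 0.031122 + 0.097953 + 0.019397 + 0.006407 = 0.154879
Of this, 0.025804 comes from 0.019397 + 0.006407 (the strong preparation=true cases).
Hence the posterior is 0.025804/0.154879 ≈ 0.1666.

P(strong preparation | high score) ≈ 0.1666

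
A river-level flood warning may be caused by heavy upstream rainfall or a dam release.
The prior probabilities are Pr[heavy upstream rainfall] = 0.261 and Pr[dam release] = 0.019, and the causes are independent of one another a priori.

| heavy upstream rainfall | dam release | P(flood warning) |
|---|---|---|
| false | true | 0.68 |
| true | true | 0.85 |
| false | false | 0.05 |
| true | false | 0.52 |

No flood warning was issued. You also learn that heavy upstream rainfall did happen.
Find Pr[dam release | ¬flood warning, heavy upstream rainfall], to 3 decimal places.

Pr[dam release | ¬flood warning, heavy upstream rainfall] ≈ 0.006

Sum P(¬flood warning|·) weighted by the priors over both values of dam release:
  P(¬flood warning | heavy upstream rainfall) = 0.48×0.981 + 0.15×0.019
        = 0.470880 + 0.002850 = 0.473730
The terms with dam release present sum to 0.002850, so
  P(dam release | ¬flood warning, heavy upstream rainfall) = 0.002850 / 0.473730 ≈ 0.006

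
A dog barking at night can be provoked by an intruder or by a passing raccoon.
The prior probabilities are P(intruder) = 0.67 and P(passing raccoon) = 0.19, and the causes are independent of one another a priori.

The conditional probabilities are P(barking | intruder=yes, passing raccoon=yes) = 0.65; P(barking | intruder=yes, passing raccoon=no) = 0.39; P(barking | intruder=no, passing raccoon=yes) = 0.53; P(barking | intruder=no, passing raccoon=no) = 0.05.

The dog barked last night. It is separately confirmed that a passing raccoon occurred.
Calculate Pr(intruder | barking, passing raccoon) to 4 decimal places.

Sum P(barking|·) weighted by the priors over both values of intruder:
  P(barking | passing raccoon) = 0.53*0.33 + 0.65*0.67
        = 0.174900 + 0.435500 = 0.610400
Keeping only the intruder-present terms gives 0.435500, so
  P(intruder | barking, passing raccoon) = 0.435500 / 0.610400 ≈ 0.7135

Pr(intruder | barking, passing raccoon) ≈ 0.7135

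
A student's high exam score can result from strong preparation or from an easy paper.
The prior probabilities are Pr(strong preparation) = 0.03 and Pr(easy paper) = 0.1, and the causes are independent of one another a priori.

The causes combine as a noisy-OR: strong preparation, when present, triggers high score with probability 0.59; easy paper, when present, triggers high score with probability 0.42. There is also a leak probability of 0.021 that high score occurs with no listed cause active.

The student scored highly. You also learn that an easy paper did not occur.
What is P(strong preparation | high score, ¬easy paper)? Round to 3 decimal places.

P(strong preparation | high score, ¬easy paper) ≈ 0.469

Under noisy-OR, P(high score | causes) = 1 − (1−0.021)·∏(1−qᵢ) over the active causes.
P(high score | ¬easy paper) = 0.021*0.97 + 0.59861*0.03 = 0.020370 + 0.017958 = 0.038328
Restricting to configurations with strong preparation present: 0.59861*0.03 = 0.017958.
P(strong preparation | high score, ¬easy paper) = 0.017958 / 0.038328 ≈ 0.469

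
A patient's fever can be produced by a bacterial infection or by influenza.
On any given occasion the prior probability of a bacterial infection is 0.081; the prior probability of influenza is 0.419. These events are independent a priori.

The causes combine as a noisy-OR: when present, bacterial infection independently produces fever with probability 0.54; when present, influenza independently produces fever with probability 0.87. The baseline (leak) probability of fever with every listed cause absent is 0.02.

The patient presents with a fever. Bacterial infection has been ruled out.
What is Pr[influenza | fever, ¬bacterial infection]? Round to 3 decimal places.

Under noisy-OR, P(fever | causes) = 1 − (1−0.02)·∏(1−qᵢ) over the active causes.
By total probability over both values of influenza:
  P(fever | ¬bacterial infection) = 0.02×0.581 + 0.8726×0.419
        = 0.011620 + 0.365619 = 0.377239
The terms with influenza present sum to 0.365619, so
  P(influenza | fever, ¬bacterial infection) = 0.365619 / 0.377239 ≈ 0.969

Pr[influenza | fever, ¬bacterial infection] ≈ 0.969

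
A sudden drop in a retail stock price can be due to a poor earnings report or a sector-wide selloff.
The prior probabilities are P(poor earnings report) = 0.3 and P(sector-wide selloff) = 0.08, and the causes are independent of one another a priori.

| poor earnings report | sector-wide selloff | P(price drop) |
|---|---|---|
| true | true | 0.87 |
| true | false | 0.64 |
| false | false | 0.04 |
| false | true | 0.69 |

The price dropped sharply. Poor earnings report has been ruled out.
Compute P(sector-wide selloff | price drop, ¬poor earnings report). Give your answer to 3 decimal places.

By total probability over both values of sector-wide selloff:
  P(price drop | ¬poor earnings report) = 0.04*0.92 + 0.69*0.08
        = 0.036800 + 0.055200 = 0.092000
Configurations with sector-wide selloff contribute 0.055200, so
  P(sector-wide selloff | price drop, ¬poor earnings report) = 0.055200 / 0.092000 ≈ 0.600

P(sector-wide selloff | price drop, ¬poor earnings report) ≈ 0.600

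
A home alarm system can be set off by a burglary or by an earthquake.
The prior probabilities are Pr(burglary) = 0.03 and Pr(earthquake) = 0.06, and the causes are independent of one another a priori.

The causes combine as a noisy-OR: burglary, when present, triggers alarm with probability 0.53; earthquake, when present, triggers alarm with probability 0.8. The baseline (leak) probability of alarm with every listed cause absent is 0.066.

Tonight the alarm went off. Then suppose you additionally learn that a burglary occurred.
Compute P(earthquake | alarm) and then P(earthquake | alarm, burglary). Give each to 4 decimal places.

P(earthquake | alarm) ≈ 0.3919; P(earthquake | alarm, burglary) ≈ 0.0940

Under noisy-OR, P(alarm | causes) = 1 − (1−0.066)·∏(1−qᵢ) over the active causes.
For the numerator, keep only earthquake=true terms: 0.047328 + 0.001642 = 0.048970
The normalizing constant is 0.066×0.97×0.94 + 0.8132×0.97×0.06 + 0.56102×0.03×0.94 + 0.912204×0.03×0.06 = 0.124970
P(earthquake | alarm) = 0.048970/0.124970 ≈ 0.3919

Now condition on the additional information:
Enumerate both values of earthquake and weight by the priors:
  P(alarm | burglary) = 0.56102×0.94 + 0.912204×0.06
        = 0.527359 + 0.054732 = 0.582091
The terms with earthquake present sum to 0.054732, so
  P(earthquake | alarm, burglary) = 0.054732 / 0.582091 ≈ 0.0940
— burglary explains away the evidence for earthquake.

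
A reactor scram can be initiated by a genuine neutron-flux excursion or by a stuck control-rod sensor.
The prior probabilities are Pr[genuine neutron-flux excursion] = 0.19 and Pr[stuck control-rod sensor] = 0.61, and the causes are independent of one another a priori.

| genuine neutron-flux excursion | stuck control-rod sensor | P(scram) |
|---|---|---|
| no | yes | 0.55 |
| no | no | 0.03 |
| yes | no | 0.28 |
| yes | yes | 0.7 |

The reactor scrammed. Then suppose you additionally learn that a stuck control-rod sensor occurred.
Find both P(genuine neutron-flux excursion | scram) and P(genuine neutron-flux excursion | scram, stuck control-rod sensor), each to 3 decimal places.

Numerator (weight on configurations with genuine neutron-flux excursion): 0.020748 + 0.081130 = 0.101878
The normalizing constant is 0.03×0.81×0.39 + 0.55×0.81×0.61 + 0.28×0.19×0.39 + 0.7×0.19×0.61 = 0.383110
Posterior = 0.101878 / 0.383110 ≈ 0.266

Now condition on the additional information:
P(scram | stuck control-rod sensor) = 0.55·0.81 + 0.7·0.19 = 0.445500 + 0.133000 = 0.578500
Restricting to configurations with genuine neutron-flux excursion present: 0.7·0.19 = 0.133000.
Hence the posterior is 0.133000/0.578500 ≈ 0.230.
This is intercausal reasoning (explaining away): once stuck control-rod sensor accounts for the scram, genuine neutron-flux excursion becomes less likely.

P(genuine neutron-flux excursion | scram) ≈ 0.266; P(genuine neutron-flux excursion | scram, stuck control-rod sensor) ≈ 0.230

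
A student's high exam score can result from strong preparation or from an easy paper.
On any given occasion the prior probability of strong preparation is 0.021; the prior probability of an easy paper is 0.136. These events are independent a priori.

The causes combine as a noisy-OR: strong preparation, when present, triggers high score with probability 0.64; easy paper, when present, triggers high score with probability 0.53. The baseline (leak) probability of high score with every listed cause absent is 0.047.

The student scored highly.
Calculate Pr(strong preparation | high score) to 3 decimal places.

Pr(strong preparation | high score) ≈ 0.112

Under noisy-OR, P(high score | causes) = 1 − (1−0.047)·∏(1−qᵢ) over the active causes.
P(high score) = 0.047×0.979×0.864 + 0.55209×0.979×0.136 + 0.65692×0.021×0.864 + 0.838752×0.021×0.136 = 0.039755 + 0.073507 + 0.011919 + 0.002395 = 0.127576
Restricting to configurations with strong preparation present: 0.011919 + 0.002395 = 0.014314.
So P(strong preparation | high score) = 0.014314/0.127576 ≈ 0.112.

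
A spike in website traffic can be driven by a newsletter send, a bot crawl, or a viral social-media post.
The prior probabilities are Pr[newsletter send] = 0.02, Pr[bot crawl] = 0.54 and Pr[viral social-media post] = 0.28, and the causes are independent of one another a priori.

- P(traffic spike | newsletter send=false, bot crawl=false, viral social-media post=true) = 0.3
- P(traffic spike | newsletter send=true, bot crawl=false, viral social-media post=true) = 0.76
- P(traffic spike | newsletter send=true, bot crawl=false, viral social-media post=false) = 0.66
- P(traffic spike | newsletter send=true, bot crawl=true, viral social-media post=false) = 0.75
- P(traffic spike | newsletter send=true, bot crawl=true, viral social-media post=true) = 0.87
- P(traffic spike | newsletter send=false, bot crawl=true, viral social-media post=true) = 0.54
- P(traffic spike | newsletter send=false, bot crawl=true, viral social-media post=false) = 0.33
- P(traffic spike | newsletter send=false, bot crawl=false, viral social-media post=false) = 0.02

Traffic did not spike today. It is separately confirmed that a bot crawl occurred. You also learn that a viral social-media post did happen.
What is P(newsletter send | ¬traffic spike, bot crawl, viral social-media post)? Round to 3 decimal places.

P(newsletter send | ¬traffic spike, bot crawl, viral social-media post) ≈ 0.006

Weight on newsletter send=true, given the evidence: 0.13×0.02 = 0.002600
Normalizer over all consistent configurations: 0.46×0.98 + 0.13×0.02 = 0.453400
P(newsletter send | ¬traffic spike, bot crawl, viral social-media post) = 0.002600/0.453400 ≈ 0.006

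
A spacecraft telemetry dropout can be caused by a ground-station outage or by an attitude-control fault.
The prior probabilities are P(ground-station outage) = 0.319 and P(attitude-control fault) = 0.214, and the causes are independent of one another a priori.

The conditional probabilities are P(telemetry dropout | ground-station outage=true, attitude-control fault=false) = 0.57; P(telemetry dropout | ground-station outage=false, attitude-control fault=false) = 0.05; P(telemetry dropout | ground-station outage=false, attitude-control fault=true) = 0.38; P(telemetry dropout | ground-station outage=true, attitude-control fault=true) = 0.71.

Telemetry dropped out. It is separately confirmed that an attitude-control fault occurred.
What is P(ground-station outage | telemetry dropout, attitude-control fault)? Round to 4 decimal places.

P(telemetry dropout | attitude-control fault) = 0.38*0.681 + 0.71*0.319 = 0.258780 + 0.226490 = 0.485270
The ground-station outage-present share is 0.71*0.319 = 0.226490.
Hence the posterior is 0.226490/0.485270 ≈ 0.4667.

P(ground-station outage | telemetry dropout, attitude-control fault) ≈ 0.4667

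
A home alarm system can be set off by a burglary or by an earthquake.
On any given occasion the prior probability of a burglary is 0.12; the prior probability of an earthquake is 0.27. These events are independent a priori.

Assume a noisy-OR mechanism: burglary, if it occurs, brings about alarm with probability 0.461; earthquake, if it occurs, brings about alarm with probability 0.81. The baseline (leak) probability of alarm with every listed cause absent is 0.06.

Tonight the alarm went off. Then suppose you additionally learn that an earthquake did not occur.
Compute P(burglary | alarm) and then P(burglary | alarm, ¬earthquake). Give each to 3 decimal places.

P(burglary | alarm) ≈ 0.237; P(burglary | alarm, ¬earthquake) ≈ 0.529

Under noisy-OR, P(alarm | causes) = 1 − (1−0.06)·∏(1−qᵢ) over the active causes.
Enumerate the 4 (burglary, earthquake) configurations and weight by the priors:
  P(alarm) = 0.06*0.88*0.73 + 0.8214*0.88*0.27 + 0.49334*0.12*0.73 + 0.903735*0.12*0.27
        = 0.038544 + 0.195165 + 0.043217 + 0.029281 = 0.306207
Configurations with burglary contribute 0.072498, so
  P(burglary | alarm) = 0.072498 / 0.306207 ≈ 0.237

Now condition on the additional information:
Numerator (weight on configurations with burglary): 0.49334×0.12 = 0.059201
Denominator P(alarm | ¬earthquake): 0.06×0.88 + 0.49334×0.12 = 0.112001
Posterior = 0.059201 / 0.112001 ≈ 0.529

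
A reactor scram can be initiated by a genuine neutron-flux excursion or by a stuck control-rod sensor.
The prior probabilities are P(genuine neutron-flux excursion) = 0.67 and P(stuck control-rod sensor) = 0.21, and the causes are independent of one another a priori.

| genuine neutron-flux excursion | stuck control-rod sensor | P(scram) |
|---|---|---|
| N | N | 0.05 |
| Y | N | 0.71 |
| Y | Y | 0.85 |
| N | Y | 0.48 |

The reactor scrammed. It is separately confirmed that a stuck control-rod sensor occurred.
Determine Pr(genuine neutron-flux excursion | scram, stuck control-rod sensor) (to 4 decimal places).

P(scram | stuck control-rod sensor) = 0.48*0.33 + 0.85*0.67 = 0.158400 + 0.569500 = 0.727900
Restricting to configurations with genuine neutron-flux excursion present: 0.85*0.67 = 0.569500.
P(genuine neutron-flux excursion | scram, stuck control-rod sensor) = 0.569500 / 0.727900 ≈ 0.7824

Pr(genuine neutron-flux excursion | scram, stuck control-rod sensor) ≈ 0.7824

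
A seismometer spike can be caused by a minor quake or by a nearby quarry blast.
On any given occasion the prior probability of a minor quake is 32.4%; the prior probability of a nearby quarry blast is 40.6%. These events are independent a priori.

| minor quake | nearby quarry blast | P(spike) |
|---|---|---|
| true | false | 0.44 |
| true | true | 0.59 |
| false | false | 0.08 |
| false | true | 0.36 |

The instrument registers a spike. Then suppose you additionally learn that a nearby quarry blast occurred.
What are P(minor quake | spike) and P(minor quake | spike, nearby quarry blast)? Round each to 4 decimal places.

Enumerate the 4 (minor quake, nearby quarry blast) configurations and weight by the priors:
  P(spike) = 0.08×0.676×0.594 + 0.36×0.676×0.406 + 0.44×0.324×0.594 + 0.59×0.324×0.406
        = 0.032124 + 0.098804 + 0.084681 + 0.077611 = 0.293220
Keeping only the minor quake-present terms gives 0.162292, so
  P(minor quake | spike) = 0.162292 / 0.293220 ≈ 0.5535

With the extra evidence:
Numerator (weight on configurations with minor quake): 0.59×0.324 = 0.191160
Normalizer over all consistent configurations: 0.36×0.676 + 0.59×0.324 = 0.434520
Posterior = 0.191160 / 0.434520 ≈ 0.4399
— nearby quarry blast explains away the evidence for minor quake.

P(minor quake | spike) ≈ 0.5535; P(minor quake | spike, nearby quarry blast) ≈ 0.4399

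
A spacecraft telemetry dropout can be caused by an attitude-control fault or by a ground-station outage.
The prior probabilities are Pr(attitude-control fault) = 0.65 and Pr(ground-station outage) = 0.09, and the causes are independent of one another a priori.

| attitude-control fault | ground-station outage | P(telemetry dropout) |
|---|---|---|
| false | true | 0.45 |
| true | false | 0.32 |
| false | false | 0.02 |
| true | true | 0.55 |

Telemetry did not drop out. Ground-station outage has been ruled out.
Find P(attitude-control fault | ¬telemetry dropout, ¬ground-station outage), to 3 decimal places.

P(¬telemetry dropout | ¬ground-station outage) = 0.98*0.35 + 0.68*0.65 = 0.343000 + 0.442000 = 0.785000
The attitude-control fault-present share is 0.68*0.65 = 0.442000.
So P(attitude-control fault | ¬telemetry dropout, ¬ground-station outage) = 0.442000/0.785000 ≈ 0.563.

P(attitude-control fault | ¬telemetry dropout, ¬ground-station outage) ≈ 0.563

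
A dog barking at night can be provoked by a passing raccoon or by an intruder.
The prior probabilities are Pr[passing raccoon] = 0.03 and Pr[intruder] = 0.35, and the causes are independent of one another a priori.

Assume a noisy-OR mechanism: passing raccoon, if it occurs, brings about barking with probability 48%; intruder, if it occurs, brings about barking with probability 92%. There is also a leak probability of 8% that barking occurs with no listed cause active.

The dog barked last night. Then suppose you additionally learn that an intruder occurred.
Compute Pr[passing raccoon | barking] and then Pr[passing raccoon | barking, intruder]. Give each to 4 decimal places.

Under noisy-OR, P(barking | causes) = 1 − (1−0.08)·∏(1−qᵢ) over the active causes.
Weight on passing raccoon=true, given the evidence: 0.010171 + 0.010098 = 0.020269
Denominator P(barking): 0.08·0.97·0.65 + 0.9264·0.97·0.35 + 0.5216·0.03·0.65 + 0.961728·0.03·0.35 = 0.385222
Posterior = 0.020269 / 0.385222 ≈ 0.0526

With the extra evidence:
P(barking | intruder) = 0.9264*0.97 + 0.961728*0.03 = 0.898608 + 0.028852 = 0.927460
Restricting to configurations with passing raccoon present: 0.961728*0.03 = 0.028852.
P(passing raccoon | barking, intruder) = 0.028852 / 0.927460 ≈ 0.0311

Pr[passing raccoon | barking] ≈ 0.0526; Pr[passing raccoon | barking, intruder] ≈ 0.0311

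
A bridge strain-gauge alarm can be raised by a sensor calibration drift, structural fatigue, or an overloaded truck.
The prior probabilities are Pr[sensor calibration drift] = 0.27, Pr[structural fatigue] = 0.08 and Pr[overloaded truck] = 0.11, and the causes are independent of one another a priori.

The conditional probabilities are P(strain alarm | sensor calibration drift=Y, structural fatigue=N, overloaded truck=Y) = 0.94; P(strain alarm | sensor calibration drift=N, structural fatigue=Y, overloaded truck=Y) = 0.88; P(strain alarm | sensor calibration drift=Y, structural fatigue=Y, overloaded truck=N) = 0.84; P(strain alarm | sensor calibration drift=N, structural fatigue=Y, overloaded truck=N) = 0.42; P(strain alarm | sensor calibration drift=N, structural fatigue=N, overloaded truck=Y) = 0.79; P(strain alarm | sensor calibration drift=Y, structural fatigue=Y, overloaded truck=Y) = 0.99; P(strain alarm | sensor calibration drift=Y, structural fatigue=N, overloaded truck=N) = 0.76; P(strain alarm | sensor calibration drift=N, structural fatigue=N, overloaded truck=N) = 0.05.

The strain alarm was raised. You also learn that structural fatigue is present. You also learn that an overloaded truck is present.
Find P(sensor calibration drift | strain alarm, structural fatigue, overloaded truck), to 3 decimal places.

Numerator (weight on configurations with sensor calibration drift): 0.99*0.27 = 0.267300
Denominator P(strain alarm | structural fatigue, overloaded truck): 0.88*0.73 + 0.99*0.27 = 0.909700
Posterior = 0.267300 / 0.909700 ≈ 0.294

P(sensor calibration drift | strain alarm, structural fatigue, overloaded truck) ≈ 0.294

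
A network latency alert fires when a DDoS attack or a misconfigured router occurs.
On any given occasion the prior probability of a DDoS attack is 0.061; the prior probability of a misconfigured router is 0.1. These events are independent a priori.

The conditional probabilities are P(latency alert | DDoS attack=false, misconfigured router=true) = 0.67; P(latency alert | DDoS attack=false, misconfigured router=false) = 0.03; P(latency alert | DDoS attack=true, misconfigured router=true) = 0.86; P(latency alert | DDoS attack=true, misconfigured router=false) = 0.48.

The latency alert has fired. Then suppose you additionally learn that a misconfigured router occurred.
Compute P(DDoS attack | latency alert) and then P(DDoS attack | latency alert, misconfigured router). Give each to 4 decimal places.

Enumerate the 4 (DDoS attack, misconfigured router) configurations and weight by the priors:
  P(latency alert) = 0.03·0.939·0.9 + 0.67·0.939·0.1 + 0.48·0.061·0.9 + 0.86·0.061·0.1
        = 0.025353 + 0.062913 + 0.026352 + 0.005246 = 0.119864
Configurations with DDoS attack contribute 0.031598, so
  P(DDoS attack | latency alert) = 0.031598 / 0.119864 ≈ 0.2636

Now condition on the additional information:
P(latency alert | misconfigured router) = 0.67·0.939 + 0.86·0.061 = 0.629130 + 0.052460 = 0.681590
The DDoS attack-present share is 0.86·0.061 = 0.052460.
Hence the posterior is 0.052460/0.681590 ≈ 0.0770.
Conditioning on misconfigured router lowers the posterior on DDoS attack: the classic explaining-away effect in a common-effect structure.

P(DDoS attack | latency alert) ≈ 0.2636; P(DDoS attack | latency alert, misconfigured router) ≈ 0.0770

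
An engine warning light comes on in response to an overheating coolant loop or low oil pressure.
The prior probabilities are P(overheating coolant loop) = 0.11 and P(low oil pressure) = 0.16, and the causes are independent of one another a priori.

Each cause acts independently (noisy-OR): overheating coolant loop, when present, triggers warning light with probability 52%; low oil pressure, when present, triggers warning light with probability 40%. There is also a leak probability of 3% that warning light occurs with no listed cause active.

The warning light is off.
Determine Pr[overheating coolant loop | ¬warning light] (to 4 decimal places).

Under noisy-OR, P(warning light | causes) = 1 − (1−0.03)·∏(1−qᵢ) over the active causes.
Enumerate the 4 (overheating coolant loop, low oil pressure) configurations and weight by the priors:
  P(¬warning light) = 0.97×0.89×0.84 + 0.582×0.89×0.16 + 0.4656×0.11×0.84 + 0.27936×0.11×0.16
        = 0.725172 + 0.082877 + 0.043021 + 0.004917 = 0.855987
Keeping only the overheating coolant loop-present terms gives 0.047938, so
  P(overheating coolant loop | ¬warning light) = 0.047938 / 0.855987 ≈ 0.0560

Pr[overheating coolant loop | ¬warning light] ≈ 0.0560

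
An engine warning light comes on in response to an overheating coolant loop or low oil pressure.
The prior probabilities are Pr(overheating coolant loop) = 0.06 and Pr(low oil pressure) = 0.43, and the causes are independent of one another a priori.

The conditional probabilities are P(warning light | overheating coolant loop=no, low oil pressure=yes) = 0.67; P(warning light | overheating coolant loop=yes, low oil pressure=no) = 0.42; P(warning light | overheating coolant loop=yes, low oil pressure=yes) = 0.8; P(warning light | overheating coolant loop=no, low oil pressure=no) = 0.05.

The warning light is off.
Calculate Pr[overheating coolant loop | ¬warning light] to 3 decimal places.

Numerator (weight on configurations with overheating coolant loop): 0.019836 + 0.005160 = 0.024996
Normalizer over all consistent configurations: 0.95·0.94·0.57 + 0.33·0.94·0.43 + 0.58·0.06·0.57 + 0.2·0.06·0.43 = 0.667392
Posterior = 0.024996 / 0.667392 ≈ 0.037

Pr[overheating coolant loop | ¬warning light] ≈ 0.037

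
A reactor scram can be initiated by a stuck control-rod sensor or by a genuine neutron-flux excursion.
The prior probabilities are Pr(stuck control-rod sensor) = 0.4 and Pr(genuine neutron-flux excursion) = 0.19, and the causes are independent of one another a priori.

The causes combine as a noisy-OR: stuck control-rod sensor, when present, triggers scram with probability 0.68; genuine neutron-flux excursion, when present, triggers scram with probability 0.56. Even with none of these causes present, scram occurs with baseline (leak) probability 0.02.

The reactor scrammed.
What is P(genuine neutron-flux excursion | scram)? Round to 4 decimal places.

P(genuine neutron-flux excursion | scram) ≈ 0.3596

Under noisy-OR, P(scram | causes) = 1 − (1−0.02)·∏(1−qᵢ) over the active causes.
For the numerator, keep only genuine neutron-flux excursion=true terms: 0.064843 + 0.065513 = 0.130356
The normalizing constant is 0.02×0.6×0.81 + 0.5688×0.6×0.19 + 0.6864×0.4×0.81 + 0.862016×0.4×0.19 = 0.362470
P(genuine neutron-flux excursion | scram) = 0.130356/0.362470 ≈ 0.3596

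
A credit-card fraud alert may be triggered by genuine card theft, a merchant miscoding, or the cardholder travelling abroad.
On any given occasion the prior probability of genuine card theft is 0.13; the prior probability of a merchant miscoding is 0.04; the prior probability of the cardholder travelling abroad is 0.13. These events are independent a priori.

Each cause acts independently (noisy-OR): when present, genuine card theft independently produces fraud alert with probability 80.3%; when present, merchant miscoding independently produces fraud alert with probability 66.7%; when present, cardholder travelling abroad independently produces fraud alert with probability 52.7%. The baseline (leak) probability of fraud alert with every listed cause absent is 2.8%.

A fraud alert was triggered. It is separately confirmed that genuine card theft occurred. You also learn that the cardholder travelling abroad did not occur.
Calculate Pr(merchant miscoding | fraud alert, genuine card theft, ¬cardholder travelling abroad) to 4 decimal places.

Pr(merchant miscoding | fraud alert, genuine card theft, ¬cardholder travelling abroad) ≈ 0.0460

Under noisy-OR, P(fraud alert | causes) = 1 − (1−0.028)·∏(1−qᵢ) over the active causes.
Enumerate both values of merchant miscoding and weight by the priors:
  P(fraud alert | genuine card theft, ¬cardholder travelling abroad) = 0.808516*0.96 + 0.936236*0.04
        = 0.776175 + 0.037449 = 0.813624
Configurations with merchant miscoding contribute 0.037449, so
  P(merchant miscoding | fraud alert, genuine card theft, ¬cardholder travelling abroad) = 0.037449 / 0.813624 ≈ 0.0460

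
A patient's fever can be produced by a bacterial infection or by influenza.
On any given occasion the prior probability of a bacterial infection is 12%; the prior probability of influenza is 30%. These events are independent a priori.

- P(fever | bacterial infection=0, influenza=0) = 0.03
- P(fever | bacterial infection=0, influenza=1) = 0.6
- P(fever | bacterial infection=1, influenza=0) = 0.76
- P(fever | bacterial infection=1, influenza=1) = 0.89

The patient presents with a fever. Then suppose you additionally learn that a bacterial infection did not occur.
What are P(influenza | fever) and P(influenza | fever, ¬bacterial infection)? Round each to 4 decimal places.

P(influenza | fever) ≈ 0.6982; P(influenza | fever, ¬bacterial infection) ≈ 0.8955

For the numerator, keep only influenza=true terms: 0.158400 + 0.032040 = 0.190440
Denominator P(fever): 0.03*0.88*0.7 + 0.6*0.88*0.3 + 0.76*0.12*0.7 + 0.89*0.12*0.3 = 0.272760
P(influenza | fever) = 0.190440/0.272760 ≈ 0.6982

Now condition on the additional information:
For the numerator, keep only influenza=true terms: 0.6·0.3 = 0.180000
Denominator P(fever | ¬bacterial infection): 0.03·0.7 + 0.6·0.3 = 0.201000
Posterior = 0.180000 / 0.201000 ≈ 0.8955
Ruling out bacterial infection raises the posterior on influenza — the flip side of explaining away.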